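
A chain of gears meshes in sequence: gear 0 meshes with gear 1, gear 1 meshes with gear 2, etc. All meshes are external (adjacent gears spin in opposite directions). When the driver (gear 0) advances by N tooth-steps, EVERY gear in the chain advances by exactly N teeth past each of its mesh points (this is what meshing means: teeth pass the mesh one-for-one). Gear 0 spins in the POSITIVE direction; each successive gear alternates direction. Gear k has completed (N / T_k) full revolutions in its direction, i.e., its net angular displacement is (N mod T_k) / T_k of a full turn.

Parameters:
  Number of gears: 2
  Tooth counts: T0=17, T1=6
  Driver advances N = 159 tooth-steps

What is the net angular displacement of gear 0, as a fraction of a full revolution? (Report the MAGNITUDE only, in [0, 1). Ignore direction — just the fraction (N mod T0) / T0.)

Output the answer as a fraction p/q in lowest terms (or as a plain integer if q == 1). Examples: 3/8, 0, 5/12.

Chain of 2 gears, tooth counts: [17, 6]
  gear 0: T0=17, direction=positive, advance = 159 mod 17 = 6 teeth = 6/17 turn
  gear 1: T1=6, direction=negative, advance = 159 mod 6 = 3 teeth = 3/6 turn
Gear 0: 159 mod 17 = 6
Fraction = 6 / 17 = 6/17 (gcd(6,17)=1) = 6/17

Answer: 6/17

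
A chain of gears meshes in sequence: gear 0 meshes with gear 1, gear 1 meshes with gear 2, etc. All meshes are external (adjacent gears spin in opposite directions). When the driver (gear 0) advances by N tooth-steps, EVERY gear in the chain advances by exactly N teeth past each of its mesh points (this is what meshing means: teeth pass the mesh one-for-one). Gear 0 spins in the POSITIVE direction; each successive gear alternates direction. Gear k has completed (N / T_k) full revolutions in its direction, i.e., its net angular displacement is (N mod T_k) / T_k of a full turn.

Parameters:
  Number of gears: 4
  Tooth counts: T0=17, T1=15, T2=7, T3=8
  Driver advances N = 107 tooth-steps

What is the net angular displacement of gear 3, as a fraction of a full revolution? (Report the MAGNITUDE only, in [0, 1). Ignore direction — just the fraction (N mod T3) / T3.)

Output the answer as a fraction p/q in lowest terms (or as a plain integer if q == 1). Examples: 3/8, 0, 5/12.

Chain of 4 gears, tooth counts: [17, 15, 7, 8]
  gear 0: T0=17, direction=positive, advance = 107 mod 17 = 5 teeth = 5/17 turn
  gear 1: T1=15, direction=negative, advance = 107 mod 15 = 2 teeth = 2/15 turn
  gear 2: T2=7, direction=positive, advance = 107 mod 7 = 2 teeth = 2/7 turn
  gear 3: T3=8, direction=negative, advance = 107 mod 8 = 3 teeth = 3/8 turn
Gear 3: 107 mod 8 = 3
Fraction = 3 / 8 = 3/8 (gcd(3,8)=1) = 3/8

Answer: 3/8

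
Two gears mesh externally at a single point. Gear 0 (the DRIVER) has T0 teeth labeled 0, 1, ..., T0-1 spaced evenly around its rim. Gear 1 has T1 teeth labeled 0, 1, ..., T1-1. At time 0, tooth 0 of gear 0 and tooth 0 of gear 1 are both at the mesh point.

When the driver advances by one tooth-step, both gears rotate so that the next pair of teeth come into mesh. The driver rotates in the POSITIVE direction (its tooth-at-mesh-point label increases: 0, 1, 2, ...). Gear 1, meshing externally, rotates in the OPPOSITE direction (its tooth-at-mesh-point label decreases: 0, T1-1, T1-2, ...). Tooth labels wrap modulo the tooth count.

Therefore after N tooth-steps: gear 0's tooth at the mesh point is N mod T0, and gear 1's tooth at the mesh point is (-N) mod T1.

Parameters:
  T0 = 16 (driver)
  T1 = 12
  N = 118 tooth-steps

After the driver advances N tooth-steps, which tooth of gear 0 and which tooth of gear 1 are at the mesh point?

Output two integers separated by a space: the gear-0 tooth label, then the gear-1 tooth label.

Answer: 6 2

Derivation:
Gear 0 (driver, T0=16): tooth at mesh = N mod T0
  118 = 7 * 16 + 6, so 118 mod 16 = 6
  gear 0 tooth = 6
Gear 1 (driven, T1=12): tooth at mesh = (-N) mod T1
  118 = 9 * 12 + 10, so 118 mod 12 = 10
  (-118) mod 12 = (-10) mod 12 = 12 - 10 = 2
Mesh after 118 steps: gear-0 tooth 6 meets gear-1 tooth 2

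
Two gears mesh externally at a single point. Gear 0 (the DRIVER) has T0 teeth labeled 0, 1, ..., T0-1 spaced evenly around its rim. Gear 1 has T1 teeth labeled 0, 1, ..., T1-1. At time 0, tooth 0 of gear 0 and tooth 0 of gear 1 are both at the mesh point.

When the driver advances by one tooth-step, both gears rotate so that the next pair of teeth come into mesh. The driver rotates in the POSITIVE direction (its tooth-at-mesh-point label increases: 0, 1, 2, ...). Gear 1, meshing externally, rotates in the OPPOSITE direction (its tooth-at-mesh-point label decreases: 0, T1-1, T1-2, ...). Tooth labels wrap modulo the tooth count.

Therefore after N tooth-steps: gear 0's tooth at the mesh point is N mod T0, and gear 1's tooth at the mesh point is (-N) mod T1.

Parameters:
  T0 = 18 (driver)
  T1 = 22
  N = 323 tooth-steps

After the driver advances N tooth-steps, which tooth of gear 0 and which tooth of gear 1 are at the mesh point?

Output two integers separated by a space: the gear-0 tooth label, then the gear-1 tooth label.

Gear 0 (driver, T0=18): tooth at mesh = N mod T0
  323 = 17 * 18 + 17, so 323 mod 18 = 17
  gear 0 tooth = 17
Gear 1 (driven, T1=22): tooth at mesh = (-N) mod T1
  323 = 14 * 22 + 15, so 323 mod 22 = 15
  (-323) mod 22 = (-15) mod 22 = 22 - 15 = 7
Mesh after 323 steps: gear-0 tooth 17 meets gear-1 tooth 7

Answer: 17 7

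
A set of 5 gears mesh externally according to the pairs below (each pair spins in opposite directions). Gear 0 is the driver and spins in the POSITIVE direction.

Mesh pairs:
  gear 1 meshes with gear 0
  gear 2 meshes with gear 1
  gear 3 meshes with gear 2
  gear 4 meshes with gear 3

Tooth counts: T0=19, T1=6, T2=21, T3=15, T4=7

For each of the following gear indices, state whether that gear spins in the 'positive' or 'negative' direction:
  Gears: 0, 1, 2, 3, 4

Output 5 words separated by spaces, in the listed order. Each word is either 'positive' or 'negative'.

Answer: positive negative positive negative positive

Derivation:
Gear 0 (driver): positive (depth 0)
  gear 1: meshes with gear 0 -> depth 1 -> negative (opposite of gear 0)
  gear 2: meshes with gear 1 -> depth 2 -> positive (opposite of gear 1)
  gear 3: meshes with gear 2 -> depth 3 -> negative (opposite of gear 2)
  gear 4: meshes with gear 3 -> depth 4 -> positive (opposite of gear 3)
Queried indices 0, 1, 2, 3, 4 -> positive, negative, positive, negative, positive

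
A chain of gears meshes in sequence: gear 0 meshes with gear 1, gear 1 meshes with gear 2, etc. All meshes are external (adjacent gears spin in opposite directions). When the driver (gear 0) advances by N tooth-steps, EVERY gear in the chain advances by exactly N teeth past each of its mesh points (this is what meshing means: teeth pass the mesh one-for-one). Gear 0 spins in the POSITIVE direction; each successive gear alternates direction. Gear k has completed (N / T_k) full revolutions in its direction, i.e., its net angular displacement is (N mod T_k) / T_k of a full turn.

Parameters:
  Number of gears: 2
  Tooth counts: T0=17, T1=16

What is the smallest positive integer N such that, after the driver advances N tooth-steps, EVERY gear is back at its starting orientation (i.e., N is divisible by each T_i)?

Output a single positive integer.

Answer: 272

Derivation:
Gear k returns to start when N is a multiple of T_k.
All gears at start simultaneously when N is a common multiple of [17, 16]; the smallest such N is lcm(17, 16).
Start: lcm = T0 = 17
Fold in T1=16: gcd(17, 16) = 1; lcm(17, 16) = 17 * 16 / 1 = 272 / 1 = 272
Full cycle length = 272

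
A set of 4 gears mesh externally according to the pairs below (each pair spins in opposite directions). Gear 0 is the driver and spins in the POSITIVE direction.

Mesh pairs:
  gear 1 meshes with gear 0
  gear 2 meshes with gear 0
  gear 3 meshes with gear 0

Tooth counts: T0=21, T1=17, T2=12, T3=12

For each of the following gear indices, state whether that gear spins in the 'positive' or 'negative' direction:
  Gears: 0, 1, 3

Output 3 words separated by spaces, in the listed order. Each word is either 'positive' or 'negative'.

Gear 0 (driver): positive (depth 0)
  gear 1: meshes with gear 0 -> depth 1 -> negative (opposite of gear 0)
  gear 2: meshes with gear 0 -> depth 1 -> negative (opposite of gear 0)
  gear 3: meshes with gear 0 -> depth 1 -> negative (opposite of gear 0)
Queried indices 0, 1, 3 -> positive, negative, negative

Answer: positive negative negative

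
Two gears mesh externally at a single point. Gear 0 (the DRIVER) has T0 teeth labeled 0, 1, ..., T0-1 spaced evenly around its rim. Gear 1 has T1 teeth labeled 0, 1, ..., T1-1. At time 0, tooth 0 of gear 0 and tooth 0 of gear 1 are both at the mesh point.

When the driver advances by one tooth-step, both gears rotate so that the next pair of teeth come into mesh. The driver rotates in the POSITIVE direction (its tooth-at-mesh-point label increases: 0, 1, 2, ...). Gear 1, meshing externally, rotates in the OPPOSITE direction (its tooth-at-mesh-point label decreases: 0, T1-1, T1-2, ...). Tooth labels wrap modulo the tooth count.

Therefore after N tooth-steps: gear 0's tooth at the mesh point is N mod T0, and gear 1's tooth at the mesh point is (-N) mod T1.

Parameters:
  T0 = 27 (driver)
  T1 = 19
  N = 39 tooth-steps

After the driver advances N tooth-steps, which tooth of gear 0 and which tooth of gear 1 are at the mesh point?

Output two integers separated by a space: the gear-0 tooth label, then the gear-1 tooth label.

Gear 0 (driver, T0=27): tooth at mesh = N mod T0
  39 = 1 * 27 + 12, so 39 mod 27 = 12
  gear 0 tooth = 12
Gear 1 (driven, T1=19): tooth at mesh = (-N) mod T1
  39 = 2 * 19 + 1, so 39 mod 19 = 1
  (-39) mod 19 = (-1) mod 19 = 19 - 1 = 18
Mesh after 39 steps: gear-0 tooth 12 meets gear-1 tooth 18

Answer: 12 18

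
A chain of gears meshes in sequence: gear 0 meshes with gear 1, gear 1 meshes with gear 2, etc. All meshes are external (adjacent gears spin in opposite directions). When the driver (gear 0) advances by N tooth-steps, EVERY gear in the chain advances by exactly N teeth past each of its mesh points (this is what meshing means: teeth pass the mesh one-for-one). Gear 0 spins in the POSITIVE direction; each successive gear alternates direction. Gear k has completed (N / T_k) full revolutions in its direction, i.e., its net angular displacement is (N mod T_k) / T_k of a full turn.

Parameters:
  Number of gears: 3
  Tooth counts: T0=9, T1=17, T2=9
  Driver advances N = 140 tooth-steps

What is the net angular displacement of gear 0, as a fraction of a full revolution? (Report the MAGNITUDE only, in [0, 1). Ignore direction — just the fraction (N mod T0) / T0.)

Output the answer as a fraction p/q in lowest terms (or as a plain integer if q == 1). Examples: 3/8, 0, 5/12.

Answer: 5/9

Derivation:
Chain of 3 gears, tooth counts: [9, 17, 9]
  gear 0: T0=9, direction=positive, advance = 140 mod 9 = 5 teeth = 5/9 turn
  gear 1: T1=17, direction=negative, advance = 140 mod 17 = 4 teeth = 4/17 turn
  gear 2: T2=9, direction=positive, advance = 140 mod 9 = 5 teeth = 5/9 turn
Gear 0: 140 mod 9 = 5
Fraction = 5 / 9 = 5/9 (gcd(5,9)=1) = 5/9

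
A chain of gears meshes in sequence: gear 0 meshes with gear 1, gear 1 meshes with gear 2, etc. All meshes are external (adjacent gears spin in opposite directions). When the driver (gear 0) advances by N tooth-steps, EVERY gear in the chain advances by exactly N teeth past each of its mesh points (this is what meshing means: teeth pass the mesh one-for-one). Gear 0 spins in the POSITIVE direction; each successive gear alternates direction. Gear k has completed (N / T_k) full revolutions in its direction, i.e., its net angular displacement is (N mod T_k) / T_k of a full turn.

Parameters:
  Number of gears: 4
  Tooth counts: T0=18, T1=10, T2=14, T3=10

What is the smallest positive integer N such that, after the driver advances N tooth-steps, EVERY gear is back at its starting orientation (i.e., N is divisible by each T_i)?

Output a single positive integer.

Answer: 630

Derivation:
Gear k returns to start when N is a multiple of T_k.
All gears at start simultaneously when N is a common multiple of [18, 10, 14, 10]; the smallest such N is lcm(18, 10, 14, 10).
Start: lcm = T0 = 18
Fold in T1=10: gcd(18, 10) = 2; lcm(18, 10) = 18 * 10 / 2 = 180 / 2 = 90
Fold in T2=14: gcd(90, 14) = 2; lcm(90, 14) = 90 * 14 / 2 = 1260 / 2 = 630
Fold in T3=10: gcd(630, 10) = 10; lcm(630, 10) = 630 * 10 / 10 = 6300 / 10 = 630
Full cycle length = 630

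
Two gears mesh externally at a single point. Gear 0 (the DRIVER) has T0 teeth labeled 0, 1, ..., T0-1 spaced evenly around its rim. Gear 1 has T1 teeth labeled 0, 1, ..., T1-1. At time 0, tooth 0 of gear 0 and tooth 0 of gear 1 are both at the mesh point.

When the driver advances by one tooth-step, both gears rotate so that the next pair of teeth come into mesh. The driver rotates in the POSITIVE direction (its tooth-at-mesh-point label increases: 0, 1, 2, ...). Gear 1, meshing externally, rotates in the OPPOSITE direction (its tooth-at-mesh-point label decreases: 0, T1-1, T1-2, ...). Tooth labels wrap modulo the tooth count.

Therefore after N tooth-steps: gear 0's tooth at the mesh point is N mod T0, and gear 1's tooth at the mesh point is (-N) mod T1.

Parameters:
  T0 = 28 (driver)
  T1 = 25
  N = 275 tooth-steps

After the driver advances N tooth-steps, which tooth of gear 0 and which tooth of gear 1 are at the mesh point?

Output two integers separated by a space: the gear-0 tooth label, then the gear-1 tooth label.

Answer: 23 0

Derivation:
Gear 0 (driver, T0=28): tooth at mesh = N mod T0
  275 = 9 * 28 + 23, so 275 mod 28 = 23
  gear 0 tooth = 23
Gear 1 (driven, T1=25): tooth at mesh = (-N) mod T1
  275 = 11 * 25 + 0, so 275 mod 25 = 0
  (-275) mod 25 = 0
Mesh after 275 steps: gear-0 tooth 23 meets gear-1 tooth 0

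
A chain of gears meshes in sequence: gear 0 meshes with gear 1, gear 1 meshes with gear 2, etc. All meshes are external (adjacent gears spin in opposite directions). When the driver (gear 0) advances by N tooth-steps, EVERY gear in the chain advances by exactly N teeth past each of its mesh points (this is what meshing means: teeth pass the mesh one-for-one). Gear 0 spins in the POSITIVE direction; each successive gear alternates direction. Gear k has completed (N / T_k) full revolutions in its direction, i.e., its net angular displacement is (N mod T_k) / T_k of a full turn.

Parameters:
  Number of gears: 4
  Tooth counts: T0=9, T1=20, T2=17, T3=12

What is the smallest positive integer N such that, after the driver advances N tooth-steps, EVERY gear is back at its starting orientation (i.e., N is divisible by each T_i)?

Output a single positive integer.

Answer: 3060

Derivation:
Gear k returns to start when N is a multiple of T_k.
All gears at start simultaneously when N is a common multiple of [9, 20, 17, 12]; the smallest such N is lcm(9, 20, 17, 12).
Start: lcm = T0 = 9
Fold in T1=20: gcd(9, 20) = 1; lcm(9, 20) = 9 * 20 / 1 = 180 / 1 = 180
Fold in T2=17: gcd(180, 17) = 1; lcm(180, 17) = 180 * 17 / 1 = 3060 / 1 = 3060
Fold in T3=12: gcd(3060, 12) = 12; lcm(3060, 12) = 3060 * 12 / 12 = 36720 / 12 = 3060
Full cycle length = 3060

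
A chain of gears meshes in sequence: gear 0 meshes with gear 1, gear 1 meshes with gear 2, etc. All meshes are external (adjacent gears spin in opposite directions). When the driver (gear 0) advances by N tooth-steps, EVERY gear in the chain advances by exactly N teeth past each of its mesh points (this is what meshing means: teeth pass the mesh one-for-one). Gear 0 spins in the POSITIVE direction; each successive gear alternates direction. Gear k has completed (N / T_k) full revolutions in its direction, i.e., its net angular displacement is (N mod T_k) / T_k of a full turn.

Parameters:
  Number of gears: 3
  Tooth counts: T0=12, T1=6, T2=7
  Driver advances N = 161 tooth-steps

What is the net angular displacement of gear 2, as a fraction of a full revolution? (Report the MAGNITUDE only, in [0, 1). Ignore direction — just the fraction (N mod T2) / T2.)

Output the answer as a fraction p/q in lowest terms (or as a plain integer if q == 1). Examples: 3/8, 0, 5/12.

Chain of 3 gears, tooth counts: [12, 6, 7]
  gear 0: T0=12, direction=positive, advance = 161 mod 12 = 5 teeth = 5/12 turn
  gear 1: T1=6, direction=negative, advance = 161 mod 6 = 5 teeth = 5/6 turn
  gear 2: T2=7, direction=positive, advance = 161 mod 7 = 0 teeth = 0/7 turn
Gear 2: 161 mod 7 = 0
Fraction = 0 / 7 = 0/1 (gcd(0,7)=7) = 0

Answer: 0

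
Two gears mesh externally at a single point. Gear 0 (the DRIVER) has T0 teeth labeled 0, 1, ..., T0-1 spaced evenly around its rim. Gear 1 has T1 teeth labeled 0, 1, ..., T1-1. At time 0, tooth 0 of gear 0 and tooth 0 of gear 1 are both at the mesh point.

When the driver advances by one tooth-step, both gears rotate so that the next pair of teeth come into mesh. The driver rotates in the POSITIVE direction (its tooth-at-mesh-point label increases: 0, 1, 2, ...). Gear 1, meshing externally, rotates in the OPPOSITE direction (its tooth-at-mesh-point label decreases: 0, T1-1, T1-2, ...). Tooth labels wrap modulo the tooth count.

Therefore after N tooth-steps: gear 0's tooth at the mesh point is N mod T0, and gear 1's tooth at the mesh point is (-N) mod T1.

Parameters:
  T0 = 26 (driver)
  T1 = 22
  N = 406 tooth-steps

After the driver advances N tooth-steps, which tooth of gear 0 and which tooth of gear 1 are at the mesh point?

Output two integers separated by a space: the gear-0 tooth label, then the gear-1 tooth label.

Answer: 16 12

Derivation:
Gear 0 (driver, T0=26): tooth at mesh = N mod T0
  406 = 15 * 26 + 16, so 406 mod 26 = 16
  gear 0 tooth = 16
Gear 1 (driven, T1=22): tooth at mesh = (-N) mod T1
  406 = 18 * 22 + 10, so 406 mod 22 = 10
  (-406) mod 22 = (-10) mod 22 = 22 - 10 = 12
Mesh after 406 steps: gear-0 tooth 16 meets gear-1 tooth 12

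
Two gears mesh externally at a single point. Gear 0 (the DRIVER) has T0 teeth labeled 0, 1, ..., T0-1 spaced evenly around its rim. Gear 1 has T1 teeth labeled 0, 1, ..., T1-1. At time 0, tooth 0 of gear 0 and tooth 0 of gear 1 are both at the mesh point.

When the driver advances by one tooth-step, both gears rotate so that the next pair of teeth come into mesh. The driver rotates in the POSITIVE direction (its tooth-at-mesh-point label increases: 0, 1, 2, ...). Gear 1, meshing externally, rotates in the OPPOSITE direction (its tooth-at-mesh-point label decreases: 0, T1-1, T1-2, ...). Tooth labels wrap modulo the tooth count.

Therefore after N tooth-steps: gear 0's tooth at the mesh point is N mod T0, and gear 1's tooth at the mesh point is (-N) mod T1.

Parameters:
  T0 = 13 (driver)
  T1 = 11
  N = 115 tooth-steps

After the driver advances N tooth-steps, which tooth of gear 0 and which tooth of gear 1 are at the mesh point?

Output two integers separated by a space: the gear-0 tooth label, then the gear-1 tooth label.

Gear 0 (driver, T0=13): tooth at mesh = N mod T0
  115 = 8 * 13 + 11, so 115 mod 13 = 11
  gear 0 tooth = 11
Gear 1 (driven, T1=11): tooth at mesh = (-N) mod T1
  115 = 10 * 11 + 5, so 115 mod 11 = 5
  (-115) mod 11 = (-5) mod 11 = 11 - 5 = 6
Mesh after 115 steps: gear-0 tooth 11 meets gear-1 tooth 6

Answer: 11 6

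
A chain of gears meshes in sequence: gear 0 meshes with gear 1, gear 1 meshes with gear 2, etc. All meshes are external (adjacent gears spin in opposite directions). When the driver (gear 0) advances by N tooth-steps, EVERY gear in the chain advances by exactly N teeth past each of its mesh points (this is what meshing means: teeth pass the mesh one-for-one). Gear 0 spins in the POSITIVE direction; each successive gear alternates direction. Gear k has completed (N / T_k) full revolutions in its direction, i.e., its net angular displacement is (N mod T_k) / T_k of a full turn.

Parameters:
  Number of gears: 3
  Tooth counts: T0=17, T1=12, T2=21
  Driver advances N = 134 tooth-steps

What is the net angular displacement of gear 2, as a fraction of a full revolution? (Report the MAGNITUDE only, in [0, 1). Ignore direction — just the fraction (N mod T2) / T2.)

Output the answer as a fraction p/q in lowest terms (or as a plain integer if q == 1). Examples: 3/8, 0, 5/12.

Answer: 8/21

Derivation:
Chain of 3 gears, tooth counts: [17, 12, 21]
  gear 0: T0=17, direction=positive, advance = 134 mod 17 = 15 teeth = 15/17 turn
  gear 1: T1=12, direction=negative, advance = 134 mod 12 = 2 teeth = 2/12 turn
  gear 2: T2=21, direction=positive, advance = 134 mod 21 = 8 teeth = 8/21 turn
Gear 2: 134 mod 21 = 8
Fraction = 8 / 21 = 8/21 (gcd(8,21)=1) = 8/21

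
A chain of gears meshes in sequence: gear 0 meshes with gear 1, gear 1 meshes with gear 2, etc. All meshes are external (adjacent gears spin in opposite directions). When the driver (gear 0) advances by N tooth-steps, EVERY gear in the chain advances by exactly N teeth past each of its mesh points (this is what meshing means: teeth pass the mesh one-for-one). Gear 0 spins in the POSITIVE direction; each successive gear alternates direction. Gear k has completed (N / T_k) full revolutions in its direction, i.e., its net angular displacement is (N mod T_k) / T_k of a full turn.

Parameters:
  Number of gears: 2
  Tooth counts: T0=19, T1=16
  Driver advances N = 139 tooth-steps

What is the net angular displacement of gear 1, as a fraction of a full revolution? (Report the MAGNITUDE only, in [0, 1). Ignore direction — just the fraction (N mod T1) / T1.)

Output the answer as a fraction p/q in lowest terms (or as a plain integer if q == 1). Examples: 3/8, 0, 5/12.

Chain of 2 gears, tooth counts: [19, 16]
  gear 0: T0=19, direction=positive, advance = 139 mod 19 = 6 teeth = 6/19 turn
  gear 1: T1=16, direction=negative, advance = 139 mod 16 = 11 teeth = 11/16 turn
Gear 1: 139 mod 16 = 11
Fraction = 11 / 16 = 11/16 (gcd(11,16)=1) = 11/16

Answer: 11/16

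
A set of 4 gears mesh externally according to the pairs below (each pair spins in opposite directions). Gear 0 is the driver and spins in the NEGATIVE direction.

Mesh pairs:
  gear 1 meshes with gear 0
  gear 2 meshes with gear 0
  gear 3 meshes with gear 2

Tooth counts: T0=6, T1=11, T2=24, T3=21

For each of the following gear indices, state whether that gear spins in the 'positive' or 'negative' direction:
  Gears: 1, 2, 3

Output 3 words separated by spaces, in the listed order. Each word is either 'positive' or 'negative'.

Answer: positive positive negative

Derivation:
Gear 0 (driver): negative (depth 0)
  gear 1: meshes with gear 0 -> depth 1 -> positive (opposite of gear 0)
  gear 2: meshes with gear 0 -> depth 1 -> positive (opposite of gear 0)
  gear 3: meshes with gear 2 -> depth 2 -> negative (opposite of gear 2)
Queried indices 1, 2, 3 -> positive, positive, negative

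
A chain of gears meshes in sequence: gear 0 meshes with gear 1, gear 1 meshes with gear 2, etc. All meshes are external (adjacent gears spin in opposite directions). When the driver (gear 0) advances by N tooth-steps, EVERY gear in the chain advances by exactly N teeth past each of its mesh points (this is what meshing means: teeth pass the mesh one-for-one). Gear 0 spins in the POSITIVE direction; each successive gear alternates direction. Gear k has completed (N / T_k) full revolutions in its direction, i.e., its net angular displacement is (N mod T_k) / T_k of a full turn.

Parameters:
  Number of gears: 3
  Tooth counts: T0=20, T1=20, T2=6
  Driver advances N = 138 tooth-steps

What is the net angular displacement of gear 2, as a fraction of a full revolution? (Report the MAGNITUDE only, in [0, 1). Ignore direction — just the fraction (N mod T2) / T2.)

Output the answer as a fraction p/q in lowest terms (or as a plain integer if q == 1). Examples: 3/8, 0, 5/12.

Chain of 3 gears, tooth counts: [20, 20, 6]
  gear 0: T0=20, direction=positive, advance = 138 mod 20 = 18 teeth = 18/20 turn
  gear 1: T1=20, direction=negative, advance = 138 mod 20 = 18 teeth = 18/20 turn
  gear 2: T2=6, direction=positive, advance = 138 mod 6 = 0 teeth = 0/6 turn
Gear 2: 138 mod 6 = 0
Fraction = 0 / 6 = 0/1 (gcd(0,6)=6) = 0

Answer: 0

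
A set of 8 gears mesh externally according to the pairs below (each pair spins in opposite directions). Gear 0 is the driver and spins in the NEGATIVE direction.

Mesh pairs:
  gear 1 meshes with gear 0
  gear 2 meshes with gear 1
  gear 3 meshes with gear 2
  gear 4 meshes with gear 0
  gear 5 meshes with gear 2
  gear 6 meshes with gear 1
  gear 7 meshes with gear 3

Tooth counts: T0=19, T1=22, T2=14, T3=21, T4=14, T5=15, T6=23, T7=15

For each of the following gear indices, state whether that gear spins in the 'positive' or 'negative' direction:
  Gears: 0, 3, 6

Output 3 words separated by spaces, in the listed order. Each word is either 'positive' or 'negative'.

Gear 0 (driver): negative (depth 0)
  gear 1: meshes with gear 0 -> depth 1 -> positive (opposite of gear 0)
  gear 2: meshes with gear 1 -> depth 2 -> negative (opposite of gear 1)
  gear 3: meshes with gear 2 -> depth 3 -> positive (opposite of gear 2)
  gear 4: meshes with gear 0 -> depth 1 -> positive (opposite of gear 0)
  gear 5: meshes with gear 2 -> depth 3 -> positive (opposite of gear 2)
  gear 6: meshes with gear 1 -> depth 2 -> negative (opposite of gear 1)
  gear 7: meshes with gear 3 -> depth 4 -> negative (opposite of gear 3)
Queried indices 0, 3, 6 -> negative, positive, negative

Answer: negative positive negative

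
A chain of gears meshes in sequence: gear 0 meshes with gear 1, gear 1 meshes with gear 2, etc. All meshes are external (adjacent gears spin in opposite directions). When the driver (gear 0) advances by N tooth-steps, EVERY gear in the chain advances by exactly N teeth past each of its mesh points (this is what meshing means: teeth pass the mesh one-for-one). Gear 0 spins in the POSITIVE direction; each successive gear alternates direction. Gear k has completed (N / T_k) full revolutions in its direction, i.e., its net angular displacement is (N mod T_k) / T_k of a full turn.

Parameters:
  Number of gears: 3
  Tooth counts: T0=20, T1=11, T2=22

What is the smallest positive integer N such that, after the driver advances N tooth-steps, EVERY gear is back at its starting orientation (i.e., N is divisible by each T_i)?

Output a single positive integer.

Answer: 220

Derivation:
Gear k returns to start when N is a multiple of T_k.
All gears at start simultaneously when N is a common multiple of [20, 11, 22]; the smallest such N is lcm(20, 11, 22).
Start: lcm = T0 = 20
Fold in T1=11: gcd(20, 11) = 1; lcm(20, 11) = 20 * 11 / 1 = 220 / 1 = 220
Fold in T2=22: gcd(220, 22) = 22; lcm(220, 22) = 220 * 22 / 22 = 4840 / 22 = 220
Full cycle length = 220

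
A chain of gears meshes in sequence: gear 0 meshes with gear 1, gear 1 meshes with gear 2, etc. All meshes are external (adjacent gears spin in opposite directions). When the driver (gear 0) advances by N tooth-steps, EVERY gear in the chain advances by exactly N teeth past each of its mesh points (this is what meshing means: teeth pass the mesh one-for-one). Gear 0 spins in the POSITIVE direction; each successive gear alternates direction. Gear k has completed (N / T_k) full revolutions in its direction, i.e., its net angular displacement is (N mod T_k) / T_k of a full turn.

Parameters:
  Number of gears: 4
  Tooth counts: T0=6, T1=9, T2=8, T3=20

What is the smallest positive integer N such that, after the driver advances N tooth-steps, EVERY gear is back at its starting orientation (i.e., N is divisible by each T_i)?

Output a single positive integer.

Gear k returns to start when N is a multiple of T_k.
All gears at start simultaneously when N is a common multiple of [6, 9, 8, 20]; the smallest such N is lcm(6, 9, 8, 20).
Start: lcm = T0 = 6
Fold in T1=9: gcd(6, 9) = 3; lcm(6, 9) = 6 * 9 / 3 = 54 / 3 = 18
Fold in T2=8: gcd(18, 8) = 2; lcm(18, 8) = 18 * 8 / 2 = 144 / 2 = 72
Fold in T3=20: gcd(72, 20) = 4; lcm(72, 20) = 72 * 20 / 4 = 1440 / 4 = 360
Full cycle length = 360

Answer: 360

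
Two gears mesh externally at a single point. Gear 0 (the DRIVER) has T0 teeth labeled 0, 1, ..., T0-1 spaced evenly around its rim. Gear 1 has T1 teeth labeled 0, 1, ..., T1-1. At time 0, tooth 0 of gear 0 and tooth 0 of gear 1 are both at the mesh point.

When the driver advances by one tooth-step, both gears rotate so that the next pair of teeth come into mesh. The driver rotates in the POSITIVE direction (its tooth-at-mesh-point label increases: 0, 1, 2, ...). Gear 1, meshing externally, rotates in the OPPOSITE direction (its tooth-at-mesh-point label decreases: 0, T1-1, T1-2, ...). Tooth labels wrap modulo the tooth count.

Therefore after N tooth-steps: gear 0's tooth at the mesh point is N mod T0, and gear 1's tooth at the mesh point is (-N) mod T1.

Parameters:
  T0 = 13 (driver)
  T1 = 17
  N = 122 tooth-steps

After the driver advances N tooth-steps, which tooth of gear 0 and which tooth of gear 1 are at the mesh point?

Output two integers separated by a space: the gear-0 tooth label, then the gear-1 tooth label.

Answer: 5 14

Derivation:
Gear 0 (driver, T0=13): tooth at mesh = N mod T0
  122 = 9 * 13 + 5, so 122 mod 13 = 5
  gear 0 tooth = 5
Gear 1 (driven, T1=17): tooth at mesh = (-N) mod T1
  122 = 7 * 17 + 3, so 122 mod 17 = 3
  (-122) mod 17 = (-3) mod 17 = 17 - 3 = 14
Mesh after 122 steps: gear-0 tooth 5 meets gear-1 tooth 14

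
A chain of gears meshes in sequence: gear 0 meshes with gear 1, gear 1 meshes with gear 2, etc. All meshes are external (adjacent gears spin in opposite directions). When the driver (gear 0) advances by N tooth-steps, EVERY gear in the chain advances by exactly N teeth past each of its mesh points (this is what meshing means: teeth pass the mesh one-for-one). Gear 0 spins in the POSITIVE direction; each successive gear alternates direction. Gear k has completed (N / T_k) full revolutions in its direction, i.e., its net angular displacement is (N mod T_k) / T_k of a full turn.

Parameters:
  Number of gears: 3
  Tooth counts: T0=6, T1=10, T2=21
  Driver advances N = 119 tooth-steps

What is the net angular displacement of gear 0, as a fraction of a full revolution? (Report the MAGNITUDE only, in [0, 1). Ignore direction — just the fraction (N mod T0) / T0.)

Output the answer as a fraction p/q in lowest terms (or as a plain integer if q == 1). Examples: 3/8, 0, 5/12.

Answer: 5/6

Derivation:
Chain of 3 gears, tooth counts: [6, 10, 21]
  gear 0: T0=6, direction=positive, advance = 119 mod 6 = 5 teeth = 5/6 turn
  gear 1: T1=10, direction=negative, advance = 119 mod 10 = 9 teeth = 9/10 turn
  gear 2: T2=21, direction=positive, advance = 119 mod 21 = 14 teeth = 14/21 turn
Gear 0: 119 mod 6 = 5
Fraction = 5 / 6 = 5/6 (gcd(5,6)=1) = 5/6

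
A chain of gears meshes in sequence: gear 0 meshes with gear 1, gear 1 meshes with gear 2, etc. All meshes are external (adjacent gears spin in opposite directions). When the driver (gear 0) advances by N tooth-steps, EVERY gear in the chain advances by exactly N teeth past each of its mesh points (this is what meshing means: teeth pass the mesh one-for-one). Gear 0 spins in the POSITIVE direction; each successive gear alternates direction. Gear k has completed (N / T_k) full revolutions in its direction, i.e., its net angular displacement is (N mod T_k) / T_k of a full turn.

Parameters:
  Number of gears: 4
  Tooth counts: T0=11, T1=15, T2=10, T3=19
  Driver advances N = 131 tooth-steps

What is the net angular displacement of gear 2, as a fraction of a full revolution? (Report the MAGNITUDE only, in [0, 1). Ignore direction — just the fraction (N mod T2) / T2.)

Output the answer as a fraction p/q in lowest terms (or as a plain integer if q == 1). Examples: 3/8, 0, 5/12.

Chain of 4 gears, tooth counts: [11, 15, 10, 19]
  gear 0: T0=11, direction=positive, advance = 131 mod 11 = 10 teeth = 10/11 turn
  gear 1: T1=15, direction=negative, advance = 131 mod 15 = 11 teeth = 11/15 turn
  gear 2: T2=10, direction=positive, advance = 131 mod 10 = 1 teeth = 1/10 turn
  gear 3: T3=19, direction=negative, advance = 131 mod 19 = 17 teeth = 17/19 turn
Gear 2: 131 mod 10 = 1
Fraction = 1 / 10 = 1/10 (gcd(1,10)=1) = 1/10

Answer: 1/10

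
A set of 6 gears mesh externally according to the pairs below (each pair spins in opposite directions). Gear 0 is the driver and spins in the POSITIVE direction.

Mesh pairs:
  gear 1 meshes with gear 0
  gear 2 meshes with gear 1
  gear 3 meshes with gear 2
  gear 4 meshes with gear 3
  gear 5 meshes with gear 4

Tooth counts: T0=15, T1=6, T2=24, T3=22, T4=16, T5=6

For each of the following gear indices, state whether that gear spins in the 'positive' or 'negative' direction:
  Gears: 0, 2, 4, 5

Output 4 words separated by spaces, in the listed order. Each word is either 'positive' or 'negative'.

Gear 0 (driver): positive (depth 0)
  gear 1: meshes with gear 0 -> depth 1 -> negative (opposite of gear 0)
  gear 2: meshes with gear 1 -> depth 2 -> positive (opposite of gear 1)
  gear 3: meshes with gear 2 -> depth 3 -> negative (opposite of gear 2)
  gear 4: meshes with gear 3 -> depth 4 -> positive (opposite of gear 3)
  gear 5: meshes with gear 4 -> depth 5 -> negative (opposite of gear 4)
Queried indices 0, 2, 4, 5 -> positive, positive, positive, negative

Answer: positive positive positive negative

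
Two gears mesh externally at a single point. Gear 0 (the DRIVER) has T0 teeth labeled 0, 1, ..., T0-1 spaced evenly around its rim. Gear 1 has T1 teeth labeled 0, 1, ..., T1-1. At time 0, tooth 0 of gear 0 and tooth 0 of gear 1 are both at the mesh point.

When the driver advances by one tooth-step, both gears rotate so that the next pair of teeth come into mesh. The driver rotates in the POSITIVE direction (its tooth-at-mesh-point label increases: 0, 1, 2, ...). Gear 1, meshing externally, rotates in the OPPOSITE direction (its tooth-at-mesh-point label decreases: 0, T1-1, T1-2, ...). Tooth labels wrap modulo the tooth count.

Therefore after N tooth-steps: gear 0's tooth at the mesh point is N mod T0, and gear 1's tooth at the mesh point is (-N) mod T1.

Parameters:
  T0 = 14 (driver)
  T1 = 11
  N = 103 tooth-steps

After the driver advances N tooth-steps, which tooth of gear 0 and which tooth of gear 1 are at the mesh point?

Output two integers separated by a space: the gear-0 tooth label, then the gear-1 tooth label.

Answer: 5 7

Derivation:
Gear 0 (driver, T0=14): tooth at mesh = N mod T0
  103 = 7 * 14 + 5, so 103 mod 14 = 5
  gear 0 tooth = 5
Gear 1 (driven, T1=11): tooth at mesh = (-N) mod T1
  103 = 9 * 11 + 4, so 103 mod 11 = 4
  (-103) mod 11 = (-4) mod 11 = 11 - 4 = 7
Mesh after 103 steps: gear-0 tooth 5 meets gear-1 tooth 7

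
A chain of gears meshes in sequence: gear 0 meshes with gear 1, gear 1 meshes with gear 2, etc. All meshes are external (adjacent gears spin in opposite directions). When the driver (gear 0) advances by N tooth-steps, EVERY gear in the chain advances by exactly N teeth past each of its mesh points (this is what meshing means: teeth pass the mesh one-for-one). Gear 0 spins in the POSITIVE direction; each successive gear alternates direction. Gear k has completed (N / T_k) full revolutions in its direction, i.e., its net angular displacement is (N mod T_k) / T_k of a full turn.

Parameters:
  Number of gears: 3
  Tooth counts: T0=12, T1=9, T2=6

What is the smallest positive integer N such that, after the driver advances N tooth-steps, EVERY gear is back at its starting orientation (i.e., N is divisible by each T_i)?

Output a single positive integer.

Gear k returns to start when N is a multiple of T_k.
All gears at start simultaneously when N is a common multiple of [12, 9, 6]; the smallest such N is lcm(12, 9, 6).
Start: lcm = T0 = 12
Fold in T1=9: gcd(12, 9) = 3; lcm(12, 9) = 12 * 9 / 3 = 108 / 3 = 36
Fold in T2=6: gcd(36, 6) = 6; lcm(36, 6) = 36 * 6 / 6 = 216 / 6 = 36
Full cycle length = 36

Answer: 36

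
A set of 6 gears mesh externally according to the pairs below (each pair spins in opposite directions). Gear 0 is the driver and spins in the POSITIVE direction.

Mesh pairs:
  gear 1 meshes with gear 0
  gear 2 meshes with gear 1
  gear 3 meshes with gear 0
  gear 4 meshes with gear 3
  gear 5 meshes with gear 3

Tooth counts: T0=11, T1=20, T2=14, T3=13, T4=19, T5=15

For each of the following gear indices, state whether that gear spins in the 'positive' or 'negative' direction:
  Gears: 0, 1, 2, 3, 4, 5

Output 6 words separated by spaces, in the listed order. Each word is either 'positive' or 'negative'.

Answer: positive negative positive negative positive positive

Derivation:
Gear 0 (driver): positive (depth 0)
  gear 1: meshes with gear 0 -> depth 1 -> negative (opposite of gear 0)
  gear 2: meshes with gear 1 -> depth 2 -> positive (opposite of gear 1)
  gear 3: meshes with gear 0 -> depth 1 -> negative (opposite of gear 0)
  gear 4: meshes with gear 3 -> depth 2 -> positive (opposite of gear 3)
  gear 5: meshes with gear 3 -> depth 2 -> positive (opposite of gear 3)
Queried indices 0, 1, 2, 3, 4, 5 -> positive, negative, positive, negative, positive, positive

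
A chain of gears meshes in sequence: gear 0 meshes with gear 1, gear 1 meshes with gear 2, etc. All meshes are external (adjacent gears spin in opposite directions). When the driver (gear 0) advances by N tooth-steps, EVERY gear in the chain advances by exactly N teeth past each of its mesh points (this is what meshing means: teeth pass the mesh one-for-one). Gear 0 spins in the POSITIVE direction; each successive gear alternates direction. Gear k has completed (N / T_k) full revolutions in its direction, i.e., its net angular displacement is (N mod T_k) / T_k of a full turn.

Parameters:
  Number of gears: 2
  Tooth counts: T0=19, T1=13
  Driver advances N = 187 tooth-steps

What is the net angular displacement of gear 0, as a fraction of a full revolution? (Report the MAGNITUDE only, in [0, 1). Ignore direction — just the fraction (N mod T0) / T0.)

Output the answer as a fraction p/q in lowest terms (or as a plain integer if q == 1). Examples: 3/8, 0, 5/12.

Answer: 16/19

Derivation:
Chain of 2 gears, tooth counts: [19, 13]
  gear 0: T0=19, direction=positive, advance = 187 mod 19 = 16 teeth = 16/19 turn
  gear 1: T1=13, direction=negative, advance = 187 mod 13 = 5 teeth = 5/13 turn
Gear 0: 187 mod 19 = 16
Fraction = 16 / 19 = 16/19 (gcd(16,19)=1) = 16/19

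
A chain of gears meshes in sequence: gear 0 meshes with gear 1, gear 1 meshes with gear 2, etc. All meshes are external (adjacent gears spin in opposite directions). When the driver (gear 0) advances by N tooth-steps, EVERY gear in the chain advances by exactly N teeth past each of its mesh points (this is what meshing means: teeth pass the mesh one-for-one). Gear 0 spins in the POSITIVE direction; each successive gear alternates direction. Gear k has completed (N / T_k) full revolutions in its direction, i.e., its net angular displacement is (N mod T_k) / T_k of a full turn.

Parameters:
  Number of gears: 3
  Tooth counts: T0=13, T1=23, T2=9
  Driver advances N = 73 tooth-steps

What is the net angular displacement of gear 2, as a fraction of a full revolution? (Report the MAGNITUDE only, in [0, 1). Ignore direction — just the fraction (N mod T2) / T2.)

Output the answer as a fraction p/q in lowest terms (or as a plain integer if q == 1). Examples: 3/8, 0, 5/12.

Answer: 1/9

Derivation:
Chain of 3 gears, tooth counts: [13, 23, 9]
  gear 0: T0=13, direction=positive, advance = 73 mod 13 = 8 teeth = 8/13 turn
  gear 1: T1=23, direction=negative, advance = 73 mod 23 = 4 teeth = 4/23 turn
  gear 2: T2=9, direction=positive, advance = 73 mod 9 = 1 teeth = 1/9 turn
Gear 2: 73 mod 9 = 1
Fraction = 1 / 9 = 1/9 (gcd(1,9)=1) = 1/9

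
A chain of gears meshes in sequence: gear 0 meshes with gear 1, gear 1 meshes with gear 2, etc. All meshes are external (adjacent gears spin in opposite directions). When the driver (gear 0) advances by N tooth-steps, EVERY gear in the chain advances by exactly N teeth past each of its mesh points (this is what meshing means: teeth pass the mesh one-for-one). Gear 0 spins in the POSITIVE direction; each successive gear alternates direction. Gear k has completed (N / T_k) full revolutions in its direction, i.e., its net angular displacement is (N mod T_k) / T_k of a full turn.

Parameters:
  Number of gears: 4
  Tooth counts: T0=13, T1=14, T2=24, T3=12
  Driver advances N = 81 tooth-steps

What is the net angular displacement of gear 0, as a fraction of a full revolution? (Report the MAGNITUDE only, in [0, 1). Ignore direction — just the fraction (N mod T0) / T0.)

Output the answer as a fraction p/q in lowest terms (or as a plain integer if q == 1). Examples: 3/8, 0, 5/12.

Chain of 4 gears, tooth counts: [13, 14, 24, 12]
  gear 0: T0=13, direction=positive, advance = 81 mod 13 = 3 teeth = 3/13 turn
  gear 1: T1=14, direction=negative, advance = 81 mod 14 = 11 teeth = 11/14 turn
  gear 2: T2=24, direction=positive, advance = 81 mod 24 = 9 teeth = 9/24 turn
  gear 3: T3=12, direction=negative, advance = 81 mod 12 = 9 teeth = 9/12 turn
Gear 0: 81 mod 13 = 3
Fraction = 3 / 13 = 3/13 (gcd(3,13)=1) = 3/13

Answer: 3/13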